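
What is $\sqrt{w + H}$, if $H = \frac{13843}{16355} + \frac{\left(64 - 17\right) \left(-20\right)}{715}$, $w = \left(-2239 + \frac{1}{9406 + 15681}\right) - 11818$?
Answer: $\frac{i \sqrt{48392464750751666695149285}}{58672597555} \approx 118.56 i$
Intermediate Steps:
$w = - \frac{352647958}{25087}$ ($w = \left(-2239 + \frac{1}{25087}\right) - 11818 = - \frac{56169792}{25087} - 11818 = - \frac{352647958}{25087} \approx -14057.0$)
$H = - \frac{1095191}{2338765}$ ($H = 13843 \cdot \frac{1}{16355} + 47 \left(-20\right) \frac{1}{715} = \frac{13843}{16355} - \frac{188}{143} = - \frac{1095191}{2338765} \approx -0.46828$)
$\sqrt{w + H} = \sqrt{- \frac{352647958}{25087} - \frac{1095191}{2338765}} = \sqrt{- \frac{824788176548487}{58672597555}} = \frac{i \sqrt{48392464750751666695149285}}{58672597555}$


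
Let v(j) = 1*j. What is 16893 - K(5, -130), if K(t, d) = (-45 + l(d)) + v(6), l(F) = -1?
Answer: 16933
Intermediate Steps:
v(j) = j
K(t, d) = -40 (K(t, d) = (-45 - 1) + 6 = -46 + 6 = -40)
16893 - K(5, -130) = 16893 - 1*(-40) = 16893 + 40 = 16933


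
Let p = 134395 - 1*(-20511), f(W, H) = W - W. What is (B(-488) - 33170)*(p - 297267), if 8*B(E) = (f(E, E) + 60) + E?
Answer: 9459461367/2 ≈ 4.7297e+9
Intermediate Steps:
f(W, H) = 0
B(E) = 15/2 + E/8 (B(E) = ((0 + 60) + E)/8 = (60 + E)/8 = 15/2 + E/8)
p = 154906 (p = 134395 + 20511 = 154906)
(B(-488) - 33170)*(p - 297267) = ((15/2 + (⅛)*(-488)) - 33170)*(154906 - 297267) = ((15/2 - 61) - 33170)*(-142361) = (-107/2 - 33170)*(-142361) = -66447/2*(-142361) = 9459461367/2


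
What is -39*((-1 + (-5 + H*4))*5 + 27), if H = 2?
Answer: -1443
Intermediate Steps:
-39*((-1 + (-5 + H*4))*5 + 27) = -39*((-1 + (-5 + 2*4))*5 + 27) = -39*((-1 + (-5 + 8))*5 + 27) = -39*((-1 + 3)*5 + 27) = -39*(2*5 + 27) = -39*(10 + 27) = -39*37 = -1443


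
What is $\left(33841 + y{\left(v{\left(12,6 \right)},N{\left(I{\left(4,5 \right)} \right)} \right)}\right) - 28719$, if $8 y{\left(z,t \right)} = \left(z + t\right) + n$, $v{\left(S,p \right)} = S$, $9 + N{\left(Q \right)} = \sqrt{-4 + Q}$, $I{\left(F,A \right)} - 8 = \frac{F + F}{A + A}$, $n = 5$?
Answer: $5123 + \frac{\sqrt{30}}{20} \approx 5123.3$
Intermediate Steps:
$I{\left(F,A \right)} = 8 + \frac{F}{A}$ ($I{\left(F,A \right)} = 8 + \frac{F + F}{A + A} = 8 + \frac{2 F}{2 A} = 8 + 2 F \frac{1}{2 A} = 8 + \frac{F}{A}$)
$N{\left(Q \right)} = -9 + \sqrt{-4 + Q}$
$y{\left(z,t \right)} = \frac{5}{8} + \frac{t}{8} + \frac{z}{8}$ ($y{\left(z,t \right)} = \frac{\left(z + t\right) + 5}{8} = \frac{\left(t + z\right) + 5}{8} = \frac{5 + t + z}{8} = \frac{5}{8} + \frac{t}{8} + \frac{z}{8}$)
$\left(33841 + y{\left(v{\left(12,6 \right)},N{\left(I{\left(4,5 \right)} \right)} \right)}\right) - 28719 = \left(33841 + \left(\frac{5}{8} + \frac{-9 + \sqrt{-4 + \left(8 + \frac{4}{5}\right)}}{8} + \frac{1}{8} \cdot 12\right)\right) - 28719 = \left(33841 + \left(\frac{5}{8} + \frac{-9 + \sqrt{-4 + \left(8 + 4 \cdot \frac{1}{5}\right)}}{8} + \frac{3}{2}\right)\right) - 28719 = \left(33841 + \left(\frac{5}{8} + \frac{-9 + \sqrt{-4 + \left(8 + \frac{4}{5}\right)}}{8} + \frac{3}{2}\right)\right) - 28719 = \left(33841 + \left(\frac{5}{8} + \frac{-9 + \sqrt{-4 + \frac{44}{5}}}{8} + \frac{3}{2}\right)\right) - 28719 = \left(33841 + \left(\frac{5}{8} + \frac{-9 + \sqrt{\frac{24}{5}}}{8} + \frac{3}{2}\right)\right) - 28719 = \left(33841 + \left(\frac{5}{8} + \frac{-9 + \frac{2 \sqrt{30}}{5}}{8} + \frac{3}{2}\right)\right) - 28719 = \left(33841 + \left(\frac{5}{8} - \left(\frac{9}{8} - \frac{\sqrt{30}}{20}\right) + \frac{3}{2}\right)\right) - 28719 = \left(33841 + \left(1 + \frac{\sqrt{30}}{20}\right)\right) - 28719 = \left(33842 + \frac{\sqrt{30}}{20}\right) - 28719 = 5123 + \frac{\sqrt{30}}{20}$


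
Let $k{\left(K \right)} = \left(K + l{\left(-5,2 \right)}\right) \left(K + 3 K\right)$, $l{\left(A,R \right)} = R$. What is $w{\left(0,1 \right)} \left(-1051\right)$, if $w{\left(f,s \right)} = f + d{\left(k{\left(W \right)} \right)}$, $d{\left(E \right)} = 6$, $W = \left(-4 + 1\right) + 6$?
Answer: $-6306$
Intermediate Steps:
$W = 3$ ($W = -3 + 6 = 3$)
$k{\left(K \right)} = 4 K \left(2 + K\right)$ ($k{\left(K \right)} = \left(K + 2\right) \left(K + 3 K\right) = \left(2 + K\right) 4 K = 4 K \left(2 + K\right)$)
$w{\left(f,s \right)} = 6 + f$ ($w{\left(f,s \right)} = f + 6 = 6 + f$)
$w{\left(0,1 \right)} \left(-1051\right) = \left(6 + 0\right) \left(-1051\right) = 6 \left(-1051\right) = -6306$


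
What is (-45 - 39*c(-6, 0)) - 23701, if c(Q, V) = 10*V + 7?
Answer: -24019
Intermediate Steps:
c(Q, V) = 7 + 10*V
(-45 - 39*c(-6, 0)) - 23701 = (-45 - 39*(7 + 10*0)) - 23701 = (-45 - 39*(7 + 0)) - 23701 = (-45 - 39*7) - 23701 = (-45 - 273) - 23701 = -318 - 23701 = -24019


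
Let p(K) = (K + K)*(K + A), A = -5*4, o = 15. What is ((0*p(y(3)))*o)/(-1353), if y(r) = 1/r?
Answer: 0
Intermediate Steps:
A = -20
p(K) = 2*K*(-20 + K) (p(K) = (K + K)*(K - 20) = (2*K)*(-20 + K) = 2*K*(-20 + K))
((0*p(y(3)))*o)/(-1353) = ((0*(2*(-20 + 1/3)/3))*15)/(-1353) = ((0*(2*(⅓)*(-20 + ⅓)))*15)*(-1/1353) = ((0*(2*(⅓)*(-59/3)))*15)*(-1/1353) = ((0*(-118/9))*15)*(-1/1353) = (0*15)*(-1/1353) = 0*(-1/1353) = 0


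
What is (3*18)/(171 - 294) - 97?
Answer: -3995/41 ≈ -97.439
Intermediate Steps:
(3*18)/(171 - 294) - 97 = 54/(-123) - 97 = 54*(-1/123) - 97 = -18/41 - 97 = -3995/41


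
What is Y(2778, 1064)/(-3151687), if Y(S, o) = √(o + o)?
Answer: -4*√133/3151687 ≈ -1.4637e-5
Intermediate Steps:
Y(S, o) = √2*√o (Y(S, o) = √(2*o) = √2*√o)
Y(2778, 1064)/(-3151687) = (√2*√1064)/(-3151687) = (√2*(2*√266))*(-1/3151687) = (4*√133)*(-1/3151687) = -4*√133/3151687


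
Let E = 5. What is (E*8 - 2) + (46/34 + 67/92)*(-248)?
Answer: -186952/391 ≈ -478.14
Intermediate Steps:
(E*8 - 2) + (46/34 + 67/92)*(-248) = (5*8 - 2) + (46/34 + 67/92)*(-248) = (40 - 2) + (46*(1/34) + 67*(1/92))*(-248) = 38 + (23/17 + 67/92)*(-248) = 38 + (3255/1564)*(-248) = 38 - 201810/391 = -186952/391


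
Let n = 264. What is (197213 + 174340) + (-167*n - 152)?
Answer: 327313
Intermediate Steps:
(197213 + 174340) + (-167*n - 152) = (197213 + 174340) + (-167*264 - 152) = 371553 + (-44088 - 152) = 371553 - 44240 = 327313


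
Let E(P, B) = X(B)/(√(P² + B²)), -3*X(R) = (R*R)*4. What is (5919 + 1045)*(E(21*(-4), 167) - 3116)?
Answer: -21699824 - 776875984*√34945/104835 ≈ -2.3085e+7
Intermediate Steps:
X(R) = -4*R²/3 (X(R) = -R*R*4/3 = -R²*4/3 = -4*R²/3)
E(P, B) = -4*B²/(3*√(B² + P²)) (E(P, B) = (-4*B²/3)/(√(P² + B²)) = (-4*B²/3)/(√(B² + P²)) = (-4*B²/3)/√(B² + P²) = -4*B²/(3*√(B² + P²)))
(5919 + 1045)*(E(21*(-4), 167) - 3116) = (5919 + 1045)*(-4/3*167²/√(167² + (21*(-4))²) - 3116) = 6964*(-4/3*27889/√(27889 + (-84)²) - 3116) = 6964*(-4/3*27889/√(27889 + 7056) - 3116) = 6964*(-4/3*27889/√34945 - 3116) = 6964*(-4/3*27889*√34945/34945 - 3116) = 6964*(-111556*√34945/104835 - 3116) = 6964*(-3116 - 111556*√34945/104835) = -21699824 - 776875984*√34945/104835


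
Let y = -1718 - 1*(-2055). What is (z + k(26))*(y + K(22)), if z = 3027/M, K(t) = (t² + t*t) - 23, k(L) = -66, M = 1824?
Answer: -25075279/304 ≈ -82485.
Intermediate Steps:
K(t) = -23 + 2*t² (K(t) = (t² + t²) - 23 = 2*t² - 23 = -23 + 2*t²)
z = 1009/608 (z = 3027/1824 = 3027*(1/1824) = 1009/608 ≈ 1.6595)
y = 337 (y = -1718 + 2055 = 337)
(z + k(26))*(y + K(22)) = (1009/608 - 66)*(337 + (-23 + 2*22²)) = -39119*(337 + (-23 + 2*484))/608 = -39119*(337 + (-23 + 968))/608 = -39119*(337 + 945)/608 = -39119/608*1282 = -25075279/304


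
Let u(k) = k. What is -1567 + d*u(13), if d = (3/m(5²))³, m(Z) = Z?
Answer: -24484024/15625 ≈ -1567.0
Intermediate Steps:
d = 27/15625 (d = (3/(5²))³ = (3/25)³ = 27/15625 ≈ 0.0017280)
-1567 + d*u(13) = -1567 + (27/15625)*13 = -1567 + 351/15625 = -24484024/15625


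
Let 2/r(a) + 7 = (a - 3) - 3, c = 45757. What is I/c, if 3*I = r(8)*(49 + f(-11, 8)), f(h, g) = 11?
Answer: -8/45757 ≈ -0.00017484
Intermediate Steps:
r(a) = 2/(-13 + a) (r(a) = 2/(-7 + ((a - 3) - 3)) = 2/(-7 + ((-3 + a) - 3)) = 2/(-7 + (-6 + a)) = 2/(-13 + a))
I = -8 (I = ((2/(-13 + 8))*(49 + 11))/3 = ((2/(-5))*60)/3 = ((2*(-1/5))*60)/3 = (-2/5*60)/3 = (1/3)*(-24) = -8)
I/c = -8/45757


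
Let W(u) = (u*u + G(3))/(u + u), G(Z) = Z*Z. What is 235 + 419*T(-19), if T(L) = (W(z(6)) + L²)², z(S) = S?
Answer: 891921099/16 ≈ 5.5745e+7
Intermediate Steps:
G(Z) = Z²
W(u) = (9 + u²)/(2*u) (W(u) = (u*u + 3²)/(u + u) = (u² + 9)/((2*u)) = (9 + u²)*(1/(2*u)) = (9 + u²)/(2*u))
T(L) = (15/4 + L²)² (T(L) = ((½)*(9 + 6²)/6 + L²)² = ((½)*(⅙)*(9 + 36) + L²)² = ((½)*(⅙)*45 + L²)² = (15/4 + L²)²)
235 + 419*T(-19) = 235 + 419*((15 + 4*(-19)²)²/16) = 235 + 419*((15 + 4*361)²/16) = 235 + 419*((15 + 1444)²/16) = 235 + 419*((1/16)*1459²) = 235 + 419*((1/16)*2128681) = 235 + 419*(2128681/16) = 235 + 891917339/16 = 891921099/16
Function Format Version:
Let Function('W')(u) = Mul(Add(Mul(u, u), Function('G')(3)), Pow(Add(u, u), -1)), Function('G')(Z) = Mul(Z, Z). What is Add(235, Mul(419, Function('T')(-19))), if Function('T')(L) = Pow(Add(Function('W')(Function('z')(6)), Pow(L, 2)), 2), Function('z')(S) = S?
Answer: Rational(891921099, 16) ≈ 5.5745e+7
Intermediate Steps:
Function('G')(Z) = Pow(Z, 2)
Function('W')(u) = Mul(Rational(1, 2), Pow(u, -1), Add(9, Pow(u, 2))) (Function('W')(u) = Mul(Add(Mul(u, u), Pow(3, 2)), Pow(Add(u, u), -1)) = Mul(Add(Pow(u, 2), 9), Pow(Mul(2, u), -1)) = Mul(Add(9, Pow(u, 2)), Mul(Rational(1, 2), Pow(u, -1))) = Mul(Rational(1, 2), Pow(u, -1), Add(9, Pow(u, 2))))
Function('T')(L) = Pow(Add(Rational(15, 4), Pow(L, 2)), 2) (Function('T')(L) = Pow(Add(Mul(Rational(1, 2), Pow(6, -1), Add(9, Pow(6, 2))), Pow(L, 2)), 2) = Pow(Add(Mul(Rational(1, 2), Rational(1, 6), Add(9, 36)), Pow(L, 2)), 2) = Pow(Add(Mul(Rational(1, 2), Rational(1, 6), 45), Pow(L, 2)), 2) = Pow(Add(Rational(15, 4), Pow(L, 2)), 2))
Add(235, Mul(419, Function('T')(-19))) = Add(235, Mul(419, Mul(Rational(1, 16), Pow(Add(15, Mul(4, Pow(-19, 2))), 2)))) = Add(235, Mul(419, Mul(Rational(1, 16), Pow(Add(15, Mul(4, 361)), 2)))) = Add(235, Mul(419, Mul(Rational(1, 16), Pow(Add(15, 1444), 2)))) = Add(235, Mul(419, Mul(Rational(1, 16), Pow(1459, 2)))) = Add(235, Mul(419, Mul(Rational(1, 16), 2128681))) = Add(235, Mul(419, Rational(2128681, 16))) = Add(235, Rational(891917339, 16)) = Rational(891921099, 16)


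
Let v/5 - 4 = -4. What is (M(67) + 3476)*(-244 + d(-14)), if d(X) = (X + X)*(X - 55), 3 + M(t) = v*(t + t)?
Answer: 5862424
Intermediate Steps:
v = 0 (v = 20 + 5*(-4) = 20 - 20 = 0)
M(t) = -3 (M(t) = -3 + 0*(t + t) = -3 + 0*(2*t) = -3 + 0 = -3)
d(X) = 2*X*(-55 + X) (d(X) = (2*X)*(-55 + X) = 2*X*(-55 + X))
(M(67) + 3476)*(-244 + d(-14)) = (-3 + 3476)*(-244 + 2*(-14)*(-55 - 14)) = 3473*(-244 + 2*(-14)*(-69)) = 3473*(-244 + 1932) = 3473*1688 = 5862424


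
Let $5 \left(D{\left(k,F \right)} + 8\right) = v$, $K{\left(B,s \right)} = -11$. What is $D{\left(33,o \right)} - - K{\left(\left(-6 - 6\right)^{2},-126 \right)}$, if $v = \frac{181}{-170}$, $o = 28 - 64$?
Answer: $- \frac{16331}{850} \approx -19.213$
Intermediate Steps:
$o = -36$
$v = - \frac{181}{170}$ ($v = 181 \left(- \frac{1}{170}\right) = - \frac{181}{170} \approx -1.0647$)
$D{\left(k,F \right)} = - \frac{6981}{850}$ ($D{\left(k,F \right)} = -8 + \frac{1}{5} \left(- \frac{181}{170}\right) = -8 - \frac{181}{850} = - \frac{6981}{850}$)
$D{\left(33,o \right)} - - K{\left(\left(-6 - 6\right)^{2},-126 \right)} = - \frac{6981}{850} - \left(-1\right) \left(-11\right) = - \frac{6981}{850} - 11 = - \frac{16331}{850}$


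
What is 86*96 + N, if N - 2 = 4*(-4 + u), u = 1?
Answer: 8246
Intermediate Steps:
N = -10 (N = 2 + 4*(-4 + 1) = 2 + 4*(-3) = 2 - 12 = -10)
86*96 + N = 86*96 - 10 = 8256 - 10 = 8246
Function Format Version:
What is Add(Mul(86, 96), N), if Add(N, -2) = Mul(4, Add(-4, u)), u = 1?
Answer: 8246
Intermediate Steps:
N = -10 (N = Add(2, Mul(4, Add(-4, 1))) = Add(2, Mul(4, -3)) = Add(2, -12) = -10)
Add(Mul(86, 96), N) = Add(Mul(86, 96), -10) = Add(8256, -10) = 8246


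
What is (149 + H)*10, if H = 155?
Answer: 3040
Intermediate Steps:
(149 + H)*10 = (149 + 155)*10 = 304*10 = 3040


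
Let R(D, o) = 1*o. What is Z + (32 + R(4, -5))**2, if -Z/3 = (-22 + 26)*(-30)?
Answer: 1089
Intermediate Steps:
R(D, o) = o
Z = 360 (Z = -3*(-22 + 26)*(-30) = -12*(-30) = -3*(-120) = 360)
Z + (32 + R(4, -5))**2 = 360 + (32 - 5)**2 = 360 + 27**2 = 360 + 729 = 1089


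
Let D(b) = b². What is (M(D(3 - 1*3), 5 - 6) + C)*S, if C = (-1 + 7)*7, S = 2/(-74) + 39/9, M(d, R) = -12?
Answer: 4780/37 ≈ 129.19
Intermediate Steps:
S = 478/111 (S = 2*(-1/74) + 39*(⅑) = -1/37 + 13/3 = 478/111 ≈ 4.3063)
C = 42 (C = 6*7 = 42)
(M(D(3 - 1*3), 5 - 6) + C)*S = (-12 + 42)*(478/111) = 30*(478/111) = 4780/37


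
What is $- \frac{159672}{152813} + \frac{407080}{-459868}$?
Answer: $- \frac{33908789834}{17568452171} \approx -1.9301$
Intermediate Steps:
$- \frac{159672}{152813} + \frac{407080}{-459868} = \left(-159672\right) \frac{1}{152813} + 407080 \left(- \frac{1}{459868}\right) = - \frac{159672}{152813} - \frac{101770}{114967} = - \frac{33908789834}{17568452171}$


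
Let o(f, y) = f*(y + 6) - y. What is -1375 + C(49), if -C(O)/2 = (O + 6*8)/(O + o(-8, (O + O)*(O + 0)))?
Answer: -59423181/43217 ≈ -1375.0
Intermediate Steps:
o(f, y) = -y + f*(6 + y) (o(f, y) = f*(6 + y) - y = -y + f*(6 + y))
C(O) = -2*(48 + O)/(-48 + O - 18*O²) (C(O) = -2*(O + 6*8)/(O + (-(O + O)*(O + 0) + 6*(-8) - 8*(O + O)*(O + 0))) = -2*(O + 48)/(O + (-2*O*O - 48 - 8*2*O*O)) = -2*(48 + O)/(O + (-2*O² - 48 - 16*O²)) = -2*(48 + O)/(O + (-48 - 18*O²)) = -2*(48 + O)/(-48 + O - 18*O²))
-1375 + C(49) = -1375 + 2*(48 + 49)/(48 - 1*49 + 18*49²) = -1375 + 2*97/(48 - 49 + 18*2401) = -1375 + 2*97/(48 - 49 + 43218) = -1375 + 2*97/43217 = -1375 + 2*(1/43217)*97 = -1375 + 194/43217 = -59423181/43217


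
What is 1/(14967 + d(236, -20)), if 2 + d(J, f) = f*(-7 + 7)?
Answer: 1/14965 ≈ 6.6823e-5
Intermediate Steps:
d(J, f) = -2 (d(J, f) = -2 + f*(-7 + 7) = -2 + f*0 = -2 + 0 = -2)
1/(14967 + d(236, -20)) = 1/(14967 - 2) = 1/14965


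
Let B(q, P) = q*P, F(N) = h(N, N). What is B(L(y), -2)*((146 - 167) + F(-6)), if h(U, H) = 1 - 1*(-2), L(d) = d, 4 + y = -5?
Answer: -324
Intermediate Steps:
y = -9 (y = -4 - 5 = -9)
h(U, H) = 3 (h(U, H) = 1 + 2 = 3)
F(N) = 3
B(q, P) = P*q
B(L(y), -2)*((146 - 167) + F(-6)) = (-2*(-9))*((146 - 167) + 3) = 18*(-21 + 3) = 18*(-18) = -324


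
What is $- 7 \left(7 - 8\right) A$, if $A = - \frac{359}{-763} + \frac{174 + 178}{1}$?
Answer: $\frac{268935}{109} \approx 2467.3$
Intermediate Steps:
$A = \frac{268935}{763}$ ($A = \left(-359\right) \left(- \frac{1}{763}\right) + 352 \cdot 1 = \frac{359}{763} + 352 = \frac{268935}{763} \approx 352.47$)
$- 7 \left(7 - 8\right) A = - 7 \left(7 - 8\right) \frac{268935}{763} = \left(-7\right) \left(-1\right) \frac{268935}{763} = 7 \cdot \frac{268935}{763} = \frac{268935}{109}$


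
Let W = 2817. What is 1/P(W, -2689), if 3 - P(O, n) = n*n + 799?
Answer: -1/7231517 ≈ -1.3828e-7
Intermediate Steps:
P(O, n) = -796 - n**2 (P(O, n) = 3 - (n*n + 799) = 3 - (n**2 + 799) = 3 - (799 + n**2) = 3 + (-799 - n**2) = -796 - n**2)
1/P(W, -2689) = 1/(-796 - 1*(-2689)**2) = 1/(-796 - 1*7230721) = 1/(-796 - 7230721) = 1/(-7231517) = -1/7231517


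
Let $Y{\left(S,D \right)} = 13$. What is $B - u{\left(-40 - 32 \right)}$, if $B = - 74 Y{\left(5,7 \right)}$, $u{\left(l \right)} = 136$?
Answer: $-1098$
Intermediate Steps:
$B = -962$ ($B = \left(-74\right) 13 = -962$)
$B - u{\left(-40 - 32 \right)} = -962 - 136 = -1098$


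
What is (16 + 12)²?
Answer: 784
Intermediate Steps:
(16 + 12)² = 28² = 784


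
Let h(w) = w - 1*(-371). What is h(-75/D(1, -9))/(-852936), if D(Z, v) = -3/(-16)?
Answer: 29/852936 ≈ 3.4000e-5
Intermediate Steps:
D(Z, v) = 3/16 (D(Z, v) = -3*(-1/16) = 3/16)
h(w) = 371 + w (h(w) = w + 371 = 371 + w)
h(-75/D(1, -9))/(-852936) = (371 - 75/3/16)/(-852936) = (371 - 75*16/3)*(-1/852936) = (371 - 400)*(-1/852936) = -29*(-1/852936) = 29/852936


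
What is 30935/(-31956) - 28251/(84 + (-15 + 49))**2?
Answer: -166690987/55619418 ≈ -2.9970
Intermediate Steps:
30935/(-31956) - 28251/(84 + (-15 + 49))**2 = 30935*(-1/31956) - 28251/(84 + 34)**2 = -30935/31956 - 28251/(118**2) = -30935/31956 - 28251/13924 = -166690987/55619418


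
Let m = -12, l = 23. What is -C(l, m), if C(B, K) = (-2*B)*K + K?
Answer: -540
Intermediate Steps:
C(B, K) = K - 2*B*K (C(B, K) = -2*B*K + K = K - 2*B*K)
-C(l, m) = -(-12)*(1 - 2*23) = -(-12)*(1 - 46) = -(-12)*(-45) = -1*540 = -540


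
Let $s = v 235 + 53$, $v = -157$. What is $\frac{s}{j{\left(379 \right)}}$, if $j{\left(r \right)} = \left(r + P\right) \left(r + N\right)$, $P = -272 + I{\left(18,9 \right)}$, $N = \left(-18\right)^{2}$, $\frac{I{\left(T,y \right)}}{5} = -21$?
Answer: $- \frac{18421}{703} \approx -26.203$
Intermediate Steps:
$I{\left(T,y \right)} = -105$ ($I{\left(T,y \right)} = 5 \left(-21\right) = -105$)
$N = 324$
$P = -377$ ($P = -272 - 105 = -377$)
$j{\left(r \right)} = \left(-377 + r\right) \left(324 + r\right)$ ($j{\left(r \right)} = \left(r - 377\right) \left(r + 324\right) = \left(-377 + r\right) \left(324 + r\right)$)
$s = -36842$ ($s = \left(-157\right) 235 + 53 = -36895 + 53 = -36842$)
$\frac{s}{j{\left(379 \right)}} = - \frac{36842}{-122148 + 379^{2} - 20087} = - \frac{36842}{-122148 + 143641 - 20087} = - \frac{36842}{1406} = \left(-36842\right) \frac{1}{1406} = - \frac{18421}{703}$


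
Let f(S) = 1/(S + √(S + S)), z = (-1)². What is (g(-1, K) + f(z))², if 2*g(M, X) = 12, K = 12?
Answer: 27 + 10*√2 ≈ 41.142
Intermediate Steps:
g(M, X) = 6 (g(M, X) = (½)*12 = 6)
z = 1
f(S) = 1/(S + √2*√S) (f(S) = 1/(S + √(2*S)) = 1/(S + √2*√S))
(g(-1, K) + f(z))² = (6 + 1/(1 + √2*√1))² = (6 + 1/(1 + √2*1))² = (6 + 1/(1 + √2))²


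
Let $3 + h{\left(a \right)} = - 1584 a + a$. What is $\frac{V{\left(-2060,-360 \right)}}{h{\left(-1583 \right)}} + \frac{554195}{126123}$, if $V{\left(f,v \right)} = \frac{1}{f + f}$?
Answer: $\frac{5721647905966277}{1302125423109360} \approx 4.3941$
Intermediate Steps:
$V{\left(f,v \right)} = \frac{1}{2 f}$
$h{\left(a \right)} = -3 - 1583 a$ ($h{\left(a \right)} = -3 + \left(- 1584 a + a\right) = -3 - 1583 a$)
$\frac{V{\left(-2060,-360 \right)}}{h{\left(-1583 \right)}} + \frac{554195}{126123} = \frac{\frac{1}{2} \frac{1}{-2060}}{-3 - -2505889} + \frac{554195}{126123} = \frac{\frac{1}{2} \left(- \frac{1}{2060}\right)}{-3 + 2505889} + 554195 \cdot \frac{1}{126123} = - \frac{1}{4120 \cdot 2505886} + \frac{554195}{126123} = \left(- \frac{1}{4120}\right) \frac{1}{2505886} + \frac{554195}{126123} = - \frac{1}{10324250320} + \frac{554195}{126123} = \frac{5721647905966277}{1302125423109360}$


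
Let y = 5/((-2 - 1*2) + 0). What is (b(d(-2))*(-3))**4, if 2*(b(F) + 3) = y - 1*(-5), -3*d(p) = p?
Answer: 531441/4096 ≈ 129.75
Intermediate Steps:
d(p) = -p/3
y = -5/4 (y = 5/((-2 - 2) + 0) = 5/(-4 + 0) = 5/(-4) = 5*(-1/4) = -5/4 ≈ -1.2500)
b(F) = -9/8 (b(F) = -3 + (-5/4 - 1*(-5))/2 = -3 + (-5/4 + 5)/2 = -3 + (1/2)*(15/4) = -3 + 15/8 = -9/8)
(b(d(-2))*(-3))**4 = (-9/8*(-3))**4 = (27/8)**4 = 531441/4096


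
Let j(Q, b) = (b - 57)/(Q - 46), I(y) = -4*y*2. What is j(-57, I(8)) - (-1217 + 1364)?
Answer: -15020/103 ≈ -145.83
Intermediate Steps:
I(y) = -8*y
j(Q, b) = (-57 + b)/(-46 + Q)
j(-57, I(8)) - (-1217 + 1364) = (-57 - 8*8)/(-46 - 57) - (-1217 + 1364) = (-57 - 64)/(-103) - 1*147 = -1/103*(-121) - 147 = 121/103 - 147 = -15020/103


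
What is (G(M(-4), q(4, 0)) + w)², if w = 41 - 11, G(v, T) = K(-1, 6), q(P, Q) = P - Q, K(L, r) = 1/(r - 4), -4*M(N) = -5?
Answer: 3721/4 ≈ 930.25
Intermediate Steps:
M(N) = 5/4 (M(N) = -¼*(-5) = 5/4)
K(L, r) = 1/(-4 + r)
G(v, T) = ½ (G(v, T) = 1/(-4 + 6) = 1/2 = ½)
w = 30
(G(M(-4), q(4, 0)) + w)² = (½ + 30)² = (61/2)² = 3721/4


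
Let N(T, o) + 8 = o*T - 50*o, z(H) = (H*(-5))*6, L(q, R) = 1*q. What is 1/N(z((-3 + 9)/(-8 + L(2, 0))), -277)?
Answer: 1/5532 ≈ 0.00018077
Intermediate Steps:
L(q, R) = q
z(H) = -30*H (z(H) = -5*H*6 = -30*H)
N(T, o) = -8 - 50*o + T*o (N(T, o) = -8 + (o*T - 50*o) = -8 + (T*o - 50*o) = -8 + (-50*o + T*o) = -8 - 50*o + T*o)
1/N(z((-3 + 9)/(-8 + L(2, 0))), -277) = 1/(-8 - 50*(-277) - 30*(-3 + 9)/(-8 + 2)*(-277)) = 1/(-8 + 13850 - 180/(-6)*(-277)) = 1/(-8 + 13850 - 180*(-1)/6*(-277)) = 1/(-8 + 13850 - 30*(-1)*(-277)) = 1/(-8 + 13850 + 30*(-277)) = 1/(-8 + 13850 - 8310) = 1/5532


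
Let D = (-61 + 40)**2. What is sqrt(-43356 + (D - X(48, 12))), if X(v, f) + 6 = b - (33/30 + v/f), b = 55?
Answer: I*sqrt(4295890)/10 ≈ 207.27*I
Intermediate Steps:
D = 441 (D = (-21)**2 = 441)
X(v, f) = 479/10 - v/f (X(v, f) = -6 + (55 - (33/30 + v/f)) = -6 + (55 - (33*(1/30) + v/f)) = -6 + (55 - (11/10 + v/f)) = -6 + (55 + (-11/10 - v/f)) = -6 + (539/10 - v/f) = 479/10 - v/f)
sqrt(-43356 + (D - X(48, 12))) = sqrt(-43356 + (441 - (479/10 - 1*48/12))) = sqrt(-43356 + (441 - (479/10 - 1*48*1/12))) = sqrt(-43356 + (441 - (479/10 - 4))) = sqrt(-43356 + (441 - 1*439/10)) = sqrt(-43356 + (441 - 439/10)) = sqrt(-43356 + 3971/10) = sqrt(-429589/10) = I*sqrt(4295890)/10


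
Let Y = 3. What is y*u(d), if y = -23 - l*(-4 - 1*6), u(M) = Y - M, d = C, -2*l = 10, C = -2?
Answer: -365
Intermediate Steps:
l = -5 (l = -½*10 = -5)
d = -2
u(M) = 3 - M
y = -73 (y = -23 - (-5)*(-4 - 1*6) = -23 - (-5)*(-4 - 6) = -23 - (-5)*(-10) = -23 - 1*50 = -23 - 50 = -73)
y*u(d) = -73*(3 - 1*(-2)) = -73*(3 + 2) = -73*5 = -365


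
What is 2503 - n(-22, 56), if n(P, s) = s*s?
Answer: -633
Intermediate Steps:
n(P, s) = s**2
2503 - n(-22, 56) = 2503 - 1*56**2 = 2503 - 1*3136 = 2503 - 3136 = -633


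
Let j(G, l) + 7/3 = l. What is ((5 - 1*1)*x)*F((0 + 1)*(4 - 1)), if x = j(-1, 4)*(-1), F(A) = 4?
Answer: -80/3 ≈ -26.667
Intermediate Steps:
j(G, l) = -7/3 + l
x = -5/3 (x = (-7/3 + 4)*(-1) = (5/3)*(-1) = -5/3 ≈ -1.6667)
((5 - 1*1)*x)*F((0 + 1)*(4 - 1)) = ((5 - 1*1)*(-5/3))*4 = ((5 - 1)*(-5/3))*4 = (4*(-5/3))*4 = -20/3*4 = -80/3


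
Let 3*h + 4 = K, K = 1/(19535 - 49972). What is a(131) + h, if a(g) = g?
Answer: 3946664/30437 ≈ 129.67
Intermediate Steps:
K = -1/30437 (K = 1/(-30437) = -1/30437 ≈ -3.2855e-5)
h = -40583/30437 (h = -4/3 + (⅓)*(-1/30437) = -4/3 - 1/91311 = -40583/30437 ≈ -1.3333)
a(131) + h = 131 - 40583/30437 = 3946664/30437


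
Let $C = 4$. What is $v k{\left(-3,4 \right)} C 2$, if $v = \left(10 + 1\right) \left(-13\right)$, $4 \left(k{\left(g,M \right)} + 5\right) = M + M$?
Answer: $3432$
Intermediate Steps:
$k{\left(g,M \right)} = -5 + \frac{M}{2}$ ($k{\left(g,M \right)} = -5 + \frac{M + M}{4} = -5 + \frac{2 M}{4} = -5 + \frac{M}{2}$)
$v = -143$ ($v = 11 \left(-13\right) = -143$)
$v k{\left(-3,4 \right)} C 2 = - 143 \left(-5 + \frac{1}{2} \cdot 4\right) 4 \cdot 2 = - 143 \left(-5 + 2\right) 4 \cdot 2 = - 143 \left(-3\right) 4 \cdot 2 = - 143 \left(\left(-12\right) 2\right) = \left(-143\right) \left(-24\right) = 3432$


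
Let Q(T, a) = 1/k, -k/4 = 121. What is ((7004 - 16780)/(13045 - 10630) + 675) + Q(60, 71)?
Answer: 784246501/1168860 ≈ 670.95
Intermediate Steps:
k = -484 (k = -4*121 = -484)
Q(T, a) = -1/484 (Q(T, a) = 1/(-484) = -1/484)
((7004 - 16780)/(13045 - 10630) + 675) + Q(60, 71) = ((7004 - 16780)/(13045 - 10630) + 675) - 1/484 = (-9776/2415 + 675) - 1/484 = 1620349/2415 - 1/484 = 784246501/1168860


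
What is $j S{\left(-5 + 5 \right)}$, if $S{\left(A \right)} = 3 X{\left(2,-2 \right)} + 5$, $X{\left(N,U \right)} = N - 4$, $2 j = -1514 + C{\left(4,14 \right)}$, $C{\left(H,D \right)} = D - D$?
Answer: $757$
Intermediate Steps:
$C{\left(H,D \right)} = 0$
$j = -757$ ($j = \frac{-1514 + 0}{2} = \frac{1}{2} \left(-1514\right) = -757$)
$X{\left(N,U \right)} = -4 + N$ ($X{\left(N,U \right)} = N - 4 = -4 + N$)
$S{\left(A \right)} = -1$ ($S{\left(A \right)} = 3 \left(-4 + 2\right) + 5 = 3 \left(-2\right) + 5 = -6 + 5 = -1$)
$j S{\left(-5 + 5 \right)} = \left(-757\right) \left(-1\right) = 757$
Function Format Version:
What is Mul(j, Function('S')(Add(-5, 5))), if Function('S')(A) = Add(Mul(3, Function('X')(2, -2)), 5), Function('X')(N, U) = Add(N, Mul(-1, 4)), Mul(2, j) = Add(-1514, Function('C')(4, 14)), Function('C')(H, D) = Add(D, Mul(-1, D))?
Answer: 757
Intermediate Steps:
Function('C')(H, D) = 0
j = -757 (j = Mul(Rational(1, 2), Add(-1514, 0)) = Mul(Rational(1, 2), -1514) = -757)
Function('X')(N, U) = Add(-4, N) (Function('X')(N, U) = Add(N, -4) = Add(-4, N))
Function('S')(A) = -1 (Function('S')(A) = Add(Mul(3, Add(-4, 2)), 5) = Add(Mul(3, -2), 5) = Add(-6, 5) = -1)
Mul(j, Function('S')(Add(-5, 5))) = Mul(-757, -1) = 757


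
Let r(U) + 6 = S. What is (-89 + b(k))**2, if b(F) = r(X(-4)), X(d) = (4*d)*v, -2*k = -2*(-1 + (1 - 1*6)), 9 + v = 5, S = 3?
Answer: 8464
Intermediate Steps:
v = -4 (v = -9 + 5 = -4)
k = -6 (k = -(-1)*(-1 + (1 - 1*6)) = -(-1)*(-1 + (1 - 6)) = -(-1)*(-1 - 5) = -(-1)*(-6) = -1/2*12 = -6)
X(d) = -16*d (X(d) = (4*d)*(-4) = -16*d)
r(U) = -3 (r(U) = -6 + 3 = -3)
b(F) = -3
(-89 + b(k))**2 = (-89 - 3)**2 = (-92)**2 = 8464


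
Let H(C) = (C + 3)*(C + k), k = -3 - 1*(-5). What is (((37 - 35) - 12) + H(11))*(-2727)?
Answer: -469044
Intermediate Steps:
k = 2 (k = -3 + 5 = 2)
H(C) = (2 + C)*(3 + C) (H(C) = (C + 3)*(C + 2) = (3 + C)*(2 + C) = (2 + C)*(3 + C))
(((37 - 35) - 12) + H(11))*(-2727) = (((37 - 35) - 12) + (6 + 11² + 5*11))*(-2727) = ((2 - 12) + (6 + 121 + 55))*(-2727) = (-10 + 182)*(-2727) = 172*(-2727) = -469044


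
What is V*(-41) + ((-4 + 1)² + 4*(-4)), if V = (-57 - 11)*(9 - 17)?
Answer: -22311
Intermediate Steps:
V = 544 (V = -68*(-8) = 544)
V*(-41) + ((-4 + 1)² + 4*(-4)) = 544*(-41) + ((-4 + 1)² + 4*(-4)) = -22304 + ((-3)² - 16) = -22304 + (9 - 16) = -22304 - 7 = -22311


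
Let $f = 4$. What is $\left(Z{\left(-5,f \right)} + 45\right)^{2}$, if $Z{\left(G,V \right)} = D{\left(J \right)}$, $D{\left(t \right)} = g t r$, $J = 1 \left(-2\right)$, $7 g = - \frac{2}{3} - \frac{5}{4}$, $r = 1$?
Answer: $\frac{3659569}{1764} \approx 2074.6$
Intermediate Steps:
$g = - \frac{23}{84}$ ($g = \frac{- \frac{2}{3} - \frac{5}{4}}{7} = \frac{1}{7} \left(- \frac{23}{12}\right) = - \frac{23}{84} \approx -0.27381$)
$J = -2$
$D{\left(t \right)} = - \frac{23 t}{84}$ ($D{\left(t \right)} = - \frac{23 t}{84} \cdot 1 = - \frac{23 t}{84}$)
$Z{\left(G,V \right)} = \frac{23}{42}$ ($Z{\left(G,V \right)} = \left(- \frac{23}{84}\right) \left(-2\right) = \frac{23}{42}$)
$\left(Z{\left(-5,f \right)} + 45\right)^{2} = \left(\frac{23}{42} + 45\right)^{2} = \left(\frac{1913}{42}\right)^{2} = \frac{3659569}{1764}$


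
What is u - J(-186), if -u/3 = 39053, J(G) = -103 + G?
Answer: -116870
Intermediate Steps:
u = -117159 (u = -3*39053 = -117159)
u - J(-186) = -117159 - (-103 - 186) = -117159 - 1*(-289) = -117159 + 289 = -116870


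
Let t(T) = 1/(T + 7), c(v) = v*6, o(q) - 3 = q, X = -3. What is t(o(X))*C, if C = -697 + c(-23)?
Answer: -835/7 ≈ -119.29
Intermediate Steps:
o(q) = 3 + q
c(v) = 6*v
C = -835 (C = -697 + 6*(-23) = -697 - 138 = -835)
t(T) = 1/(7 + T)
t(o(X))*C = -835/(7 + (3 - 3)) = -835/(7 + 0) = -835/7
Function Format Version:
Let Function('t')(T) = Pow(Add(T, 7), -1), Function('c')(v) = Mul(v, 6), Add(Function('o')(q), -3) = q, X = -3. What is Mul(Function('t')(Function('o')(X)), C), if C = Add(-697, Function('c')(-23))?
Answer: Rational(-835, 7) ≈ -119.29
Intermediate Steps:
Function('o')(q) = Add(3, q)
Function('c')(v) = Mul(6, v)
C = -835 (C = Add(-697, Mul(6, -23)) = Add(-697, -138) = -835)
Function('t')(T) = Pow(Add(7, T), -1)
Mul(Function('t')(Function('o')(X)), C) = Mul(Pow(Add(7, Add(3, -3)), -1), -835) = Mul(Pow(Add(7, 0), -1), -835) = Mul(Pow(7, -1), -835) = Mul(Rational(1, 7), -835) = Rational(-835, 7)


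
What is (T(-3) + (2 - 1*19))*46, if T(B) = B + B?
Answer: -1058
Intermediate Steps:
T(B) = 2*B
(T(-3) + (2 - 1*19))*46 = (2*(-3) + (2 - 1*19))*46 = (-6 + (2 - 19))*46 = (-6 - 17)*46 = -23*46 = -1058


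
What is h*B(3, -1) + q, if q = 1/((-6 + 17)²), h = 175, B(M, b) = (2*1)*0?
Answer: 1/121 ≈ 0.0082645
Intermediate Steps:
B(M, b) = 0 (B(M, b) = 2*0 = 0)
q = 1/121 (q = 1/(11²) = 1/121 ≈ 0.0082645)
h*B(3, -1) + q = 175*0 + 1/121 = 0 + 1/121 = 1/121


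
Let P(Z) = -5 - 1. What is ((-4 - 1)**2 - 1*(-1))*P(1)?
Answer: -156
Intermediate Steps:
P(Z) = -6
((-4 - 1)**2 - 1*(-1))*P(1) = ((-4 - 1)**2 - 1*(-1))*(-6) = ((-5)**2 + 1)*(-6) = (25 + 1)*(-6) = 26*(-6) = -156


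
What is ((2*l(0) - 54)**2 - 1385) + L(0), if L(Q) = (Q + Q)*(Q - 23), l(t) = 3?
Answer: 919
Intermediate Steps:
L(Q) = 2*Q*(-23 + Q) (L(Q) = (2*Q)*(-23 + Q) = 2*Q*(-23 + Q))
((2*l(0) - 54)**2 - 1385) + L(0) = ((2*3 - 54)**2 - 1385) + 2*0*(-23 + 0) = ((6 - 54)**2 - 1385) + 2*0*(-23) = ((-48)**2 - 1385) + 0 = (2304 - 1385) + 0 = 919 + 0 = 919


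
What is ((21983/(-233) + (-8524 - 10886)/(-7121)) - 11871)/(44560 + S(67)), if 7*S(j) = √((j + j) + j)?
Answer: -43337568911775040/161429666762777407 + 138938089612*√201/161429666762777407 ≈ -0.26845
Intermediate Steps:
S(j) = √3*√j/7 (S(j) = √((j + j) + j)/7 = √(2*j + j)/7 = √(3*j)/7 = (√3*√j)/7 = √3*√j/7)
((21983/(-233) + (-8524 - 10886)/(-7121)) - 11871)/(44560 + S(67)) = ((21983/(-233) + (-8524 - 10886)/(-7121)) - 11871)/(44560 + √3*√67/7) = ((21983*(-1/233) - 19410*(-1/7121)) - 11871)/(44560 + √201/7) = ((-21983/233 + 19410/7121) - 11871)/(44560 + √201/7) = (-152018413/1659193 - 11871)/(44560 + √201/7) = -19848298516/(1659193*(44560 + √201/7))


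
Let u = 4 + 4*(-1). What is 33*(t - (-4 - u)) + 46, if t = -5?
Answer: 13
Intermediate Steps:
u = 0 (u = 4 - 4 = 0)
33*(t - (-4 - u)) + 46 = 33*(-5 - (-4 - 1*0)) + 46 = 33*(-5 - (-4 + 0)) + 46 = 33*(-5 - 1*(-4)) + 46 = 33*(-5 + 4) + 46 = 33*(-1) + 46 = -33 + 46 = 13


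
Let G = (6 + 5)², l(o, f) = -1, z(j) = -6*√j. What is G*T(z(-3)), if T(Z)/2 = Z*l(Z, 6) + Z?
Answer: 0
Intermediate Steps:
T(Z) = 0 (T(Z) = 2*(Z*(-1) + Z) = 2*(-Z + Z) = 2*0 = 0)
G = 121 (G = 11² = 121)
G*T(z(-3)) = 121*0 = 0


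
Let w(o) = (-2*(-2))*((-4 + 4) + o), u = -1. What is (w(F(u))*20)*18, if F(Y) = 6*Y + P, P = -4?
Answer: -14400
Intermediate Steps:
F(Y) = -4 + 6*Y (F(Y) = 6*Y - 4 = -4 + 6*Y)
w(o) = 4*o (w(o) = 4*(0 + o) = 4*o)
(w(F(u))*20)*18 = ((4*(-4 + 6*(-1)))*20)*18 = ((4*(-4 - 6))*20)*18 = ((4*(-10))*20)*18 = -40*20*18 = -800*18 = -14400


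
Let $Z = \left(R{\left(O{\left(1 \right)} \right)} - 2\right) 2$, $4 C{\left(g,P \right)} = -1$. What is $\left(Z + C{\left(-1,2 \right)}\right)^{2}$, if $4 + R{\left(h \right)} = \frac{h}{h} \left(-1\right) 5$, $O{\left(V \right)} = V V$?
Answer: $\frac{7921}{16} \approx 495.06$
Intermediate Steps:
$C{\left(g,P \right)} = - \frac{1}{4}$ ($C{\left(g,P \right)} = \frac{1}{4} \left(-1\right) = - \frac{1}{4}$)
$O{\left(V \right)} = V^{2}$
$R{\left(h \right)} = -9$ ($R{\left(h \right)} = -4 + \frac{h}{h} \left(-1\right) 5 = -4 + 1 \left(-1\right) 5 = -4 - 5 = -9$)
$Z = -22$ ($Z = \left(-9 - 2\right) 2 = \left(-11\right) 2 = -22$)
$\left(Z + C{\left(-1,2 \right)}\right)^{2} = \left(-22 - \frac{1}{4}\right)^{2} = \left(- \frac{89}{4}\right)^{2} = \frac{7921}{16}$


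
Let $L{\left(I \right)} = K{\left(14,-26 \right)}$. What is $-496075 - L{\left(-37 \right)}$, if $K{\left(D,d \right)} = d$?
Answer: $-496049$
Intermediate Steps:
$L{\left(I \right)} = -26$
$-496075 - L{\left(-37 \right)} = -496075 - -26 = -496075 + 26 = -496049$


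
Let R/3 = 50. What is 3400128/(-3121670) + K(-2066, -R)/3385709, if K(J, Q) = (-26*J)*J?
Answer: -178973107354136/5284533107015 ≈ -33.867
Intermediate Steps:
R = 150 (R = 3*50 = 150)
K(J, Q) = -26*J**2
3400128/(-3121670) + K(-2066, -R)/3385709 = 3400128/(-3121670) - 26*(-2066)**2/3385709 = 3400128*(-1/3121670) - 26*4268356*(1/3385709) = -1700064/1560835 - 110977256*1/3385709 = -1700064/1560835 - 110977256/3385709 = -178973107354136/5284533107015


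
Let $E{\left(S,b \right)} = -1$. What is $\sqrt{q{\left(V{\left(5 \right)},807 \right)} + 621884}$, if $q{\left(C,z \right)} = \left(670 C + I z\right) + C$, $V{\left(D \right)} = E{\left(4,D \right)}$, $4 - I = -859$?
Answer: $3 \sqrt{146406} \approx 1147.9$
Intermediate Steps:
$I = 863$ ($I = 4 - -859 = 4 + 859 = 863$)
$V{\left(D \right)} = -1$
$q{\left(C,z \right)} = 671 C + 863 z$ ($q{\left(C,z \right)} = \left(670 C + 863 z\right) + C = 671 C + 863 z$)
$\sqrt{q{\left(V{\left(5 \right)},807 \right)} + 621884} = \sqrt{\left(671 \left(-1\right) + 863 \cdot 807\right) + 621884} = \sqrt{\left(-671 + 696441\right) + 621884} = \sqrt{695770 + 621884} = \sqrt{1317654} = 3 \sqrt{146406}$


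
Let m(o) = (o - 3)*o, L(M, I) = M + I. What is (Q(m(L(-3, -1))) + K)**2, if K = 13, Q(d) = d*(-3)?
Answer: 5041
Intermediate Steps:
L(M, I) = I + M
m(o) = o*(-3 + o) (m(o) = (-3 + o)*o = o*(-3 + o))
Q(d) = -3*d
(Q(m(L(-3, -1))) + K)**2 = (-3*(-1 - 3)*(-3 + (-1 - 3)) + 13)**2 = (-(-12)*(-3 - 4) + 13)**2 = (-(-12)*(-7) + 13)**2 = (-3*28 + 13)**2 = (-84 + 13)**2 = (-71)**2 = 5041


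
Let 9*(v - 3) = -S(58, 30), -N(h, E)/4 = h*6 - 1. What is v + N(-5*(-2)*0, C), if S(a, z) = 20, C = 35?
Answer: 43/9 ≈ 4.7778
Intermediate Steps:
N(h, E) = 4 - 24*h (N(h, E) = -4*(h*6 - 1) = -4*(6*h - 1) = -4*(-1 + 6*h) = 4 - 24*h)
v = 7/9 (v = 3 + (-1*20)/9 = 3 + (⅑)*(-20) = 3 - 20/9 = 7/9 ≈ 0.77778)
v + N(-5*(-2)*0, C) = 7/9 + (4 - 24*(-5*(-2))*0) = 7/9 + (4 - 240*0) = 7/9 + (4 - 24*0) = 7/9 + (4 + 0) = 7/9 + 4 = 43/9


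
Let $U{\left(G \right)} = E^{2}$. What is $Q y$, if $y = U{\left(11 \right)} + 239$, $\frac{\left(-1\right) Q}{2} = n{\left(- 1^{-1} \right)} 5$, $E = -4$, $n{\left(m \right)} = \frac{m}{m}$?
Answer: $-2550$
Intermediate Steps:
$n{\left(m \right)} = 1$
$U{\left(G \right)} = 16$ ($U{\left(G \right)} = \left(-4\right)^{2} = 16$)
$Q = -10$ ($Q = - 2 \cdot 1 \cdot 5 = \left(-2\right) 5 = -10$)
$y = 255$ ($y = 16 + 239 = 255$)
$Q y = \left(-10\right) 255 = -2550$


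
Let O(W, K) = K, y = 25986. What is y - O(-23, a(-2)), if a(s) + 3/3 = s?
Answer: 25989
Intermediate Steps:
a(s) = -1 + s
y - O(-23, a(-2)) = 25986 - (-1 - 2) = 25986 - 1*(-3) = 25986 + 3 = 25989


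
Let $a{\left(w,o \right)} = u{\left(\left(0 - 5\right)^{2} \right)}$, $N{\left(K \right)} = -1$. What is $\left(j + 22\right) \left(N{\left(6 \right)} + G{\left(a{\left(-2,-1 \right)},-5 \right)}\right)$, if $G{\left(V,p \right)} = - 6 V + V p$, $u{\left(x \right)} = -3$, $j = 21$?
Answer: $1376$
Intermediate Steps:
$a{\left(w,o \right)} = -3$
$\left(j + 22\right) \left(N{\left(6 \right)} + G{\left(a{\left(-2,-1 \right)},-5 \right)}\right) = \left(21 + 22\right) \left(-1 - 3 \left(-6 - 5\right)\right) = 43 \left(-1 - -33\right) = 43 \left(-1 + 33\right) = 43 \cdot 32 = 1376$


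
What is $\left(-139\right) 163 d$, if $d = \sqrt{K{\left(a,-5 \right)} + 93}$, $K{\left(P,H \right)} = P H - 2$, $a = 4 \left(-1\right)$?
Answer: $- 22657 \sqrt{111} \approx -2.3871 \cdot 10^{5}$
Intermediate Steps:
$a = -4$
$K{\left(P,H \right)} = -2 + H P$ ($K{\left(P,H \right)} = H P - 2 = -2 + H P$)
$d = \sqrt{111}$ ($d = \sqrt{\left(-2 - -20\right) + 93} = \sqrt{\left(-2 + 20\right) + 93} = \sqrt{18 + 93} = \sqrt{111} \approx 10.536$)
$\left(-139\right) 163 d = \left(-139\right) 163 \sqrt{111} = - 22657 \sqrt{111}$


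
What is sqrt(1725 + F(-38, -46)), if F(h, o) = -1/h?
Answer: sqrt(2490938)/38 ≈ 41.533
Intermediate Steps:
F(h, o) = -1/h
sqrt(1725 + F(-38, -46)) = sqrt(1725 - 1/(-38)) = sqrt(1725 - 1*(-1/38)) = sqrt(1725 + 1/38) = sqrt(65551/38) = sqrt(2490938)/38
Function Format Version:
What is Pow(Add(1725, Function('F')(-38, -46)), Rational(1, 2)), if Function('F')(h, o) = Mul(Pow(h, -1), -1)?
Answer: Mul(Rational(1, 38), Pow(2490938, Rational(1, 2))) ≈ 41.533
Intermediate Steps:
Function('F')(h, o) = Mul(-1, Pow(h, -1))
Pow(Add(1725, Function('F')(-38, -46)), Rational(1, 2)) = Pow(Add(1725, Mul(-1, Pow(-38, -1))), Rational(1, 2)) = Pow(Add(1725, Mul(-1, Rational(-1, 38))), Rational(1, 2)) = Pow(Add(1725, Rational(1, 38)), Rational(1, 2)) = Pow(Rational(65551, 38), Rational(1, 2)) = Mul(Rational(1, 38), Pow(2490938, Rational(1, 2)))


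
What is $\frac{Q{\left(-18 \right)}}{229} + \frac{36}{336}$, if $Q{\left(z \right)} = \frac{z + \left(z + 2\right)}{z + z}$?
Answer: $\frac{6421}{57708} \approx 0.11127$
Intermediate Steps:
$Q{\left(z \right)} = \frac{2 + 2 z}{2 z}$ ($Q{\left(z \right)} = \frac{z + \left(2 + z\right)}{2 z} = \frac{1}{2 z} \left(2 + 2 z\right) = \frac{2 + 2 z}{2 z}$)
$\frac{Q{\left(-18 \right)}}{229} + \frac{36}{336} = \frac{\frac{1}{-18} \left(1 - 18\right)}{229} + \frac{36}{336} = \left(- \frac{1}{18}\right) \left(-17\right) \frac{1}{229} + 36 \cdot \frac{1}{336} = \frac{17}{18} \cdot \frac{1}{229} + \frac{3}{28} = \frac{17}{4122} + \frac{3}{28} = \frac{6421}{57708}$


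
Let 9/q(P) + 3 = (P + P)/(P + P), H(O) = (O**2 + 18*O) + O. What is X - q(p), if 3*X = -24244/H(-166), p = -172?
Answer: 305183/73206 ≈ 4.1688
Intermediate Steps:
H(O) = O**2 + 19*O
q(P) = -9/2 (q(P) = 9/(-3 + (P + P)/(P + P)) = 9/(-3 + (2*P)/((2*P))) = 9/(-3 + (2*P)*(1/(2*P))) = 9/(-3 + 1) = 9/(-2) = 9*(-1/2) = -9/2)
X = -12122/36603 (X = (-24244*(-1/(166*(19 - 166))))/3 = (-24244/((-166*(-147))))/3 = (-24244/24402)/3 = (-24244*1/24402)/3 = (1/3)*(-12122/12201) = -12122/36603 ≈ -0.33117)
X - q(p) = -12122/36603 - 1*(-9/2) = -12122/36603 + 9/2 = 305183/73206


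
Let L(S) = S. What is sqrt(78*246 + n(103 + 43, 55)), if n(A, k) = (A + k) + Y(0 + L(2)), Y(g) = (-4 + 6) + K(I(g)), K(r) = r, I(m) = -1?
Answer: sqrt(19390) ≈ 139.25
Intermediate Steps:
Y(g) = 1 (Y(g) = (-4 + 6) - 1 = 2 - 1 = 1)
n(A, k) = 1 + A + k (n(A, k) = (A + k) + 1 = 1 + A + k)
sqrt(78*246 + n(103 + 43, 55)) = sqrt(78*246 + (1 + (103 + 43) + 55)) = sqrt(19188 + (1 + 146 + 55)) = sqrt(19188 + 202) = sqrt(19390)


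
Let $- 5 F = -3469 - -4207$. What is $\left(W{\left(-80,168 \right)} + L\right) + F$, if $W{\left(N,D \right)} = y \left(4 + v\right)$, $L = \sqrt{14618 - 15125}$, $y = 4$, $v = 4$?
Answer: $- \frac{578}{5} + 13 i \sqrt{3} \approx -115.6 + 22.517 i$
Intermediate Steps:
$L = 13 i \sqrt{3}$ ($L = \sqrt{-507} = 13 i \sqrt{3} \approx 22.517 i$)
$F = - \frac{738}{5}$ ($F = - \frac{-3469 - -4207}{5} = - \frac{-3469 + 4207}{5} = \left(- \frac{1}{5}\right) 738 = - \frac{738}{5} \approx -147.6$)
$W{\left(N,D \right)} = 32$ ($W{\left(N,D \right)} = 4 \left(4 + 4\right) = 4 \cdot 8 = 32$)
$\left(W{\left(-80,168 \right)} + L\right) + F = \left(32 + 13 i \sqrt{3}\right) - \frac{738}{5} = - \frac{578}{5} + 13 i \sqrt{3}$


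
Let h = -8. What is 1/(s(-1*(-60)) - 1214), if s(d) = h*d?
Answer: -1/1694 ≈ -0.00059032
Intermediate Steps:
s(d) = -8*d
1/(s(-1*(-60)) - 1214) = 1/(-(-8)*(-60) - 1214) = 1/(-8*60 - 1214) = 1/(-480 - 1214) = 1/(-1694) = -1/1694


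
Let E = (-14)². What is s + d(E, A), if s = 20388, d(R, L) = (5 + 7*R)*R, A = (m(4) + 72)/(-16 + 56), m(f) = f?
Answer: 290280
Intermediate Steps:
E = 196
A = 19/10 (A = (4 + 72)/(-16 + 56) = 76/40 = 76*(1/40) = 19/10 ≈ 1.9000)
d(R, L) = R*(5 + 7*R)
s + d(E, A) = 20388 + 196*(5 + 7*196) = 20388 + 196*(5 + 1372) = 20388 + 196*1377 = 20388 + 269892 = 290280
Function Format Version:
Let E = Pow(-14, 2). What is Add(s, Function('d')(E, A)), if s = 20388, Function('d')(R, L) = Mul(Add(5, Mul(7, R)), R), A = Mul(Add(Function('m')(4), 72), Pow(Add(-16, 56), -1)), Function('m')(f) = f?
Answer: 290280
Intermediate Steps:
E = 196
A = Rational(19, 10) (A = Mul(Add(4, 72), Pow(Add(-16, 56), -1)) = Mul(76, Pow(40, -1)) = Mul(76, Rational(1, 40)) = Rational(19, 10) ≈ 1.9000)
Function('d')(R, L) = Mul(R, Add(5, Mul(7, R)))
Add(s, Function('d')(E, A)) = Add(20388, Mul(196, Add(5, Mul(7, 196)))) = Add(20388, Mul(196, Add(5, 1372))) = Add(20388, Mul(196, 1377)) = Add(20388, 269892) = 290280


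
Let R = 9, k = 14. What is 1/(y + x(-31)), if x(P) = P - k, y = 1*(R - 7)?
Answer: -1/43 ≈ -0.023256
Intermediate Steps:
y = 2 (y = 1*(9 - 7) = 1*2 = 2)
x(P) = -14 + P (x(P) = P - 1*14 = P - 14 = -14 + P)
1/(y + x(-31)) = 1/(2 + (-14 - 31)) = 1/(2 - 45) = 1/(-43) = -1/43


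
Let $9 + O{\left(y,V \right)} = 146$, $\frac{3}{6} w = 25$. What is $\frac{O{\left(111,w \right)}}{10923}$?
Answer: $\frac{137}{10923} \approx 0.012542$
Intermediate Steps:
$w = 50$ ($w = 2 \cdot 25 = 50$)
$O{\left(y,V \right)} = 137$ ($O{\left(y,V \right)} = -9 + 146 = 137$)
$\frac{O{\left(111,w \right)}}{10923} = \frac{137}{10923}$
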